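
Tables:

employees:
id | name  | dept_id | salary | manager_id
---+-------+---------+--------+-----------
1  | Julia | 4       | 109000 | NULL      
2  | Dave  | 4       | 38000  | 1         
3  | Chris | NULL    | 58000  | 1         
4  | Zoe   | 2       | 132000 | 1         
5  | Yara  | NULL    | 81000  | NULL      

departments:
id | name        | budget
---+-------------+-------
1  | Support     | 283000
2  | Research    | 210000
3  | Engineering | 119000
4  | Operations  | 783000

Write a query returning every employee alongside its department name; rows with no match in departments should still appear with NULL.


LEFT JOIN keeps every row from employees (the left table); where dept_id has no match in departments, the department columns become NULL. Walk through each employee:
  - employee 1 (Julia): dept_id=4 -> matches Operations
  - employee 2 (Dave): dept_id=4 -> matches Operations
  - employee 3 (Chris): dept_id=NULL, no match -> kept with NULL
  - employee 4 (Zoe): dept_id=2 -> matches Research
  - employee 5 (Yara): dept_id=NULL, no match -> kept with NULL
All 5 rows appear; 2 have NULL department.

SQL:
SELECT a.name, b.name AS department
FROM employees a
LEFT JOIN departments b ON a.dept_id = b.id

Result:
name  | department
------+-----------
Julia | Operations
Dave  | Operations
Chris | NULL      
Zoe   | Research  
Yara  | NULL      


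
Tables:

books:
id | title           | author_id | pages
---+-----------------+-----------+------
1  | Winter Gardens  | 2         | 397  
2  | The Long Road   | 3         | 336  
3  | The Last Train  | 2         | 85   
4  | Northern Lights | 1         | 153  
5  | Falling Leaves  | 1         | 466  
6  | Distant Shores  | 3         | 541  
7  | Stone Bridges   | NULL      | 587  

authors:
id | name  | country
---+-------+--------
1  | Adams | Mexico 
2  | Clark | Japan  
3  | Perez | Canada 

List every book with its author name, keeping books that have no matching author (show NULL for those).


LEFT JOIN keeps every row from books (the left table); where author_id has no match in authors, the author columns become NULL. Walk through each book:
  - book 1 (Winter Gardens): author_id=2 -> matches Clark
  - book 2 (The Long Road): author_id=3 -> matches Perez
  - book 3 (The Last Train): author_id=2 -> matches Clark
  - book 4 (Northern Lights): author_id=1 -> matches Adams
  - book 5 (Falling Leaves): author_id=1 -> matches Adams
  - book 6 (Distant Shores): author_id=3 -> matches Perez
  - book 7 (Stone Bridges): author_id=NULL, no match -> kept with NULL
All 7 rows appear; 1 has NULL author.

SQL:
SELECT a.title, b.name AS author
FROM books a
LEFT JOIN authors b ON a.author_id = b.id

Result:
title           | author
----------------+-------
Winter Gardens  | Clark 
The Long Road   | Perez 
The Last Train  | Clark 
Northern Lights | Adams 
Falling Leaves  | Adams 
Distant Shores  | Perez 
Stone Bridges   | NULL  


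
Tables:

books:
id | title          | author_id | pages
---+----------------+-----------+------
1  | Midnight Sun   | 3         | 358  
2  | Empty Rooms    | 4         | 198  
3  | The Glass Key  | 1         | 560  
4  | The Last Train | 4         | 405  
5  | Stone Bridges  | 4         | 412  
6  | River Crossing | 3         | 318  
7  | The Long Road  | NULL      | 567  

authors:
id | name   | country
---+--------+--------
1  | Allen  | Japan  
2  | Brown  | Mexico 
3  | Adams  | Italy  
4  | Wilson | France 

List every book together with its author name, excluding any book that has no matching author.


INNER JOIN keeps only books rows whose author_id matches an id in authors. Walk through each book:
  - book 1 (Midnight Sun): author_id=3 -> matches Adams
  - book 2 (Empty Rooms): author_id=4 -> matches Wilson
  - book 3 (The Glass Key): author_id=1 -> matches Allen
  - book 4 (The Last Train): author_id=4 -> matches Wilson
  - book 5 (Stone Bridges): author_id=4 -> matches Wilson
  - book 6 (River Crossing): author_id=3 -> matches Adams
  - book 7 (The Long Road): author_id=NULL, no match -> dropped
So 1 of 7 rows is dropped.

SQL:
SELECT a.title, b.name AS author
FROM books a
INNER JOIN authors b ON a.author_id = b.id

Result:
title          | author
---------------+-------
Midnight Sun   | Adams 
Empty Rooms    | Wilson
The Glass Key  | Allen 
The Last Train | Wilson
Stone Bridges  | Wilson
River Crossing | Adams 


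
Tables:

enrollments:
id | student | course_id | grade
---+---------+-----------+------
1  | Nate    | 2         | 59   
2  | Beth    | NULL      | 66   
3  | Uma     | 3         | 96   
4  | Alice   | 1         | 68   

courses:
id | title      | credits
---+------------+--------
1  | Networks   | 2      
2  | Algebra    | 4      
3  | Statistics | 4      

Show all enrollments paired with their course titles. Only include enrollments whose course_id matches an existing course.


INNER JOIN keeps only enrollments rows whose course_id matches an id in courses. Walk through each enrollment:
  - enrollment 1 (Nate): course_id=2 -> matches Algebra
  - enrollment 2 (Beth): course_id=NULL, no match -> dropped
  - enrollment 3 (Uma): course_id=3 -> matches Statistics
  - enrollment 4 (Alice): course_id=1 -> matches Networks
So 1 of 4 rows is dropped.

SQL:
SELECT a.student, b.title AS course
FROM enrollments a
INNER JOIN courses b ON a.course_id = b.id

Result:
student | course    
--------+-----------
Nate    | Algebra   
Uma     | Statistics
Alice   | Networks  


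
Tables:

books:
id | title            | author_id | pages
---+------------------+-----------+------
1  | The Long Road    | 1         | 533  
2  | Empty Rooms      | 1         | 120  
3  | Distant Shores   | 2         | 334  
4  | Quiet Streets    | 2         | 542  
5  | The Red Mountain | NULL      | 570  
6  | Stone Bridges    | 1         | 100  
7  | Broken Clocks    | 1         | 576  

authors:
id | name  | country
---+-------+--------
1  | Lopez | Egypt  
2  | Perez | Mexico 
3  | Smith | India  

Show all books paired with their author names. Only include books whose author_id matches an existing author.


INNER JOIN keeps only books rows whose author_id matches an id in authors. Walk through each book:
  - book 1 (The Long Road): author_id=1 -> matches Lopez
  - book 2 (Empty Rooms): author_id=1 -> matches Lopez
  - book 3 (Distant Shores): author_id=2 -> matches Perez
  - book 4 (Quiet Streets): author_id=2 -> matches Perez
  - book 5 (The Red Mountain): author_id=NULL, no match -> dropped
  - book 6 (Stone Bridges): author_id=1 -> matches Lopez
  - book 7 (Broken Clocks): author_id=1 -> matches Lopez
So 1 of 7 rows is dropped.

SQL:
SELECT a.title, b.name AS author
FROM books a
INNER JOIN authors b ON a.author_id = b.id

Result:
title          | author
---------------+-------
The Long Road  | Lopez 
Empty Rooms    | Lopez 
Distant Shores | Perez 
Quiet Streets  | Perez 
Stone Bridges  | Lopez 
Broken Clocks  | Lopez 


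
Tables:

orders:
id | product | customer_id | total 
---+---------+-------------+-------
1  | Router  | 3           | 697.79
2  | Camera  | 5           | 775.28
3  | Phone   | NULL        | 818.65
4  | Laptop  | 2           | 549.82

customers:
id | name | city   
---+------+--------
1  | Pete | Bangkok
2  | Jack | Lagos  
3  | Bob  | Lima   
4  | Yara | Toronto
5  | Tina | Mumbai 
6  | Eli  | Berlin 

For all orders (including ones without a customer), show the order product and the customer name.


LEFT JOIN keeps every row from orders (the left table); where customer_id has no match in customers, the customer columns become NULL. Walk through each order:
  - order 1 (Router): customer_id=3 -> matches Bob
  - order 2 (Camera): customer_id=5 -> matches Tina
  - order 3 (Phone): customer_id=NULL, no match -> kept with NULL
  - order 4 (Laptop): customer_id=2 -> matches Jack
All 4 rows appear; 1 has NULL customer.

SQL:
SELECT a.product, b.name AS customer
FROM orders a
LEFT JOIN customers b ON a.customer_id = b.id

Result:
product | customer
--------+---------
Router  | Bob     
Camera  | Tina    
Phone   | NULL    
Laptop  | Jack    


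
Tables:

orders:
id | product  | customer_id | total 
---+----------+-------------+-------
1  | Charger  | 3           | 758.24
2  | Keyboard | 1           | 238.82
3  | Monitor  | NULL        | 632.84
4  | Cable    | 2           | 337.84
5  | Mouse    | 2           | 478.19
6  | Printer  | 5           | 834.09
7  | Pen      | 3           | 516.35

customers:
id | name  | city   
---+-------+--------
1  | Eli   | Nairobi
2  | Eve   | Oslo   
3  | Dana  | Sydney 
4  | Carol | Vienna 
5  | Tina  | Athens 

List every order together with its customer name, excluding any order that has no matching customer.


INNER JOIN keeps only orders rows whose customer_id matches an id in customers. Walk through each order:
  - order 1 (Charger): customer_id=3 -> matches Dana
  - order 2 (Keyboard): customer_id=1 -> matches Eli
  - order 3 (Monitor): customer_id=NULL, no match -> dropped
  - order 4 (Cable): customer_id=2 -> matches Eve
  - order 5 (Mouse): customer_id=2 -> matches Eve
  - order 6 (Printer): customer_id=5 -> matches Tina
  - order 7 (Pen): customer_id=3 -> matches Dana
So 1 of 7 rows is dropped.

SQL:
SELECT a.product, b.name AS customer
FROM orders a
INNER JOIN customers b ON a.customer_id = b.id

Result:
product  | customer
---------+---------
Charger  | Dana    
Keyboard | Eli     
Cable    | Eve     
Mouse    | Eve     
Printer  | Tina    
Pen      | Dana    


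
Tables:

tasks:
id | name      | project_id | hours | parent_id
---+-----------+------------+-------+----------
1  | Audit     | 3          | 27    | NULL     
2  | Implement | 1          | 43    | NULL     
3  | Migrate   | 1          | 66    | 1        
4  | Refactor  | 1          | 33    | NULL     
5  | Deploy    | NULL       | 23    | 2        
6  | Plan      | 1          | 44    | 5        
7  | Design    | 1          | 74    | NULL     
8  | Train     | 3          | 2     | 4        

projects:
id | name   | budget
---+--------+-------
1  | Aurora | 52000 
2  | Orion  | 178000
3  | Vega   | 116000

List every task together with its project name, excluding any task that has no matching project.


INNER JOIN keeps only tasks rows whose project_id matches an id in projects. Walk through each task:
  - task 1 (Audit): project_id=3 -> matches Vega
  - task 2 (Implement): project_id=1 -> matches Aurora
  - task 3 (Migrate): project_id=1 -> matches Aurora
  - task 4 (Refactor): project_id=1 -> matches Aurora
  - task 5 (Deploy): project_id=NULL, no match -> dropped
  - task 6 (Plan): project_id=1 -> matches Aurora
  - task 7 (Design): project_id=1 -> matches Aurora
  - task 8 (Train): project_id=3 -> matches Vega
So 1 of 8 rows is dropped.

SQL:
SELECT a.name, b.name AS project
FROM tasks a
INNER JOIN projects b ON a.project_id = b.id

Result:
name      | project
----------+--------
Audit     | Vega   
Implement | Aurora 
Migrate   | Aurora 
Refactor  | Aurora 
Plan      | Aurora 
Design    | Aurora 
Train     | Vega   


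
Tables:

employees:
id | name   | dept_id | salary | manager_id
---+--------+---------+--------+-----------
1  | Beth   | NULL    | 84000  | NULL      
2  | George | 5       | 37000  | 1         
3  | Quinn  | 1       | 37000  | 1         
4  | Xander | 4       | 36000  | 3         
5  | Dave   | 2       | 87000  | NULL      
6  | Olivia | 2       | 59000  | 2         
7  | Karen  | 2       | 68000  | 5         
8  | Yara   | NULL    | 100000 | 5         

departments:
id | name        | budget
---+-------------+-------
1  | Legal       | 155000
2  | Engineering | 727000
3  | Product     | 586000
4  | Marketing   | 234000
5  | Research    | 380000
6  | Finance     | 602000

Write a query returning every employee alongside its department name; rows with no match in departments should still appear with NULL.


LEFT JOIN keeps every row from employees (the left table); where dept_id has no match in departments, the department columns become NULL. Walk through each employee:
  - employee 1 (Beth): dept_id=NULL, no match -> kept with NULL
  - employee 2 (George): dept_id=5 -> matches Research
  - employee 3 (Quinn): dept_id=1 -> matches Legal
  - employee 4 (Xander): dept_id=4 -> matches Marketing
  - employee 5 (Dave): dept_id=2 -> matches Engineering
  - employee 6 (Olivia): dept_id=2 -> matches Engineering
  - employee 7 (Karen): dept_id=2 -> matches Engineering
  - employee 8 (Yara): dept_id=NULL, no match -> kept with NULL
All 8 rows appear; 2 have NULL department.

SQL:
SELECT a.name, b.name AS department
FROM employees a
LEFT JOIN departments b ON a.dept_id = b.id

Result:
name   | department 
-------+------------
Beth   | NULL       
George | Research   
Quinn  | Legal      
Xander | Marketing  
Dave   | Engineering
Olivia | Engineering
Karen  | Engineering
Yara   | NULL       


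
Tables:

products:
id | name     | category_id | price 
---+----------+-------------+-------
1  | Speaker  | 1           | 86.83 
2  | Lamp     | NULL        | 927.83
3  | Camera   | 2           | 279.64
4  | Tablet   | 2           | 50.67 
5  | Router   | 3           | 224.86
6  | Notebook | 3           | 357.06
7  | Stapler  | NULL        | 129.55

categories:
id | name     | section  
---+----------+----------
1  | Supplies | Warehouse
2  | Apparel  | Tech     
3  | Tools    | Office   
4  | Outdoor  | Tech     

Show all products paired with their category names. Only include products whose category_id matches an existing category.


INNER JOIN keeps only products rows whose category_id matches an id in categories. Walk through each product:
  - product 1 (Speaker): category_id=1 -> matches Supplies
  - product 2 (Lamp): category_id=NULL, no match -> dropped
  - product 3 (Camera): category_id=2 -> matches Apparel
  - product 4 (Tablet): category_id=2 -> matches Apparel
  - product 5 (Router): category_id=3 -> matches Tools
  - product 6 (Notebook): category_id=3 -> matches Tools
  - product 7 (Stapler): category_id=NULL, no match -> dropped
So 2 of 7 rows are dropped.

SQL:
SELECT a.name, b.name AS category
FROM products a
INNER JOIN categories b ON a.category_id = b.id

Result:
name     | category
---------+---------
Speaker  | Supplies
Camera   | Apparel 
Tablet   | Apparel 
Router   | Tools   
Notebook | Tools   


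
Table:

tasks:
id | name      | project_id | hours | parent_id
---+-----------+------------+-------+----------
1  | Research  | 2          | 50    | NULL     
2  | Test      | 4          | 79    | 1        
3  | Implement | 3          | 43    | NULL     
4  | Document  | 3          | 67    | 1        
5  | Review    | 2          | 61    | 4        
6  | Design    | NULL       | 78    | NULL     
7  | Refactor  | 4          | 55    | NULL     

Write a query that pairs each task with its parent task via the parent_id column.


This is a self-join: tasks is joined to a second copy of itself, matching each row's parent_id to another row's id. Use LEFT JOIN so rows with parent_id=NULL are kept.
  - task 1 (Research): parent_id=NULL -> NULL
  - task 2 (Test): parent_id=1 -> Research
  - task 3 (Implement): parent_id=NULL -> NULL
  - task 4 (Document): parent_id=1 -> Research
  - task 5 (Review): parent_id=4 -> Document
  - task 6 (Design): parent_id=NULL -> NULL
  - task 7 (Refactor): parent_id=NULL -> NULL

SQL:
SELECT a.name AS item, b.name AS parent
FROM tasks a
LEFT JOIN tasks b ON a.parent_id = b.id

Result:
item      | parent  
----------+---------
Research  | NULL    
Test      | Research
Implement | NULL    
Document  | Research
Review    | Document
Design    | NULL    
Refactor  | NULL    


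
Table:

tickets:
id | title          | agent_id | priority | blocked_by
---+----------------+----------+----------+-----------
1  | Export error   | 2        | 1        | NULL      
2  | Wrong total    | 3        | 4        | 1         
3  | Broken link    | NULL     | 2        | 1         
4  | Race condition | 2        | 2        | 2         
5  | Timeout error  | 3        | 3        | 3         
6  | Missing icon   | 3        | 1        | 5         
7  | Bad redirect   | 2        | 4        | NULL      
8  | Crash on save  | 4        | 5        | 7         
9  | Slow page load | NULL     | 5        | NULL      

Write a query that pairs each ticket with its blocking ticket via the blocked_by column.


This is a self-join: tickets is joined to a second copy of itself, matching each row's blocked_by to another row's id. Use LEFT JOIN so rows with blocked_by=NULL are kept.
  - ticket 1 (Export error): blocked_by=NULL -> NULL
  - ticket 2 (Wrong total): blocked_by=1 -> Export error
  - ticket 3 (Broken link): blocked_by=1 -> Export error
  - ticket 4 (Race condition): blocked_by=2 -> Wrong total
  - ticket 5 (Timeout error): blocked_by=3 -> Broken link
  - ticket 6 (Missing icon): blocked_by=5 -> Timeout error
  - ticket 7 (Bad redirect): blocked_by=NULL -> NULL
  - ticket 8 (Crash on save): blocked_by=7 -> Bad redirect
  - ticket 9 (Slow page load): blocked_by=NULL -> NULL

SQL:
SELECT a.title AS item, b.title AS blocked_by
FROM tickets a
LEFT JOIN tickets b ON a.blocked_by = b.id

Result:
item           | blocked_by   
---------------+--------------
Export error   | NULL         
Wrong total    | Export error 
Broken link    | Export error 
Race condition | Wrong total  
Timeout error  | Broken link  
Missing icon   | Timeout error
Bad redirect   | NULL         
Crash on save  | Bad redirect 
Slow page load | NULL         


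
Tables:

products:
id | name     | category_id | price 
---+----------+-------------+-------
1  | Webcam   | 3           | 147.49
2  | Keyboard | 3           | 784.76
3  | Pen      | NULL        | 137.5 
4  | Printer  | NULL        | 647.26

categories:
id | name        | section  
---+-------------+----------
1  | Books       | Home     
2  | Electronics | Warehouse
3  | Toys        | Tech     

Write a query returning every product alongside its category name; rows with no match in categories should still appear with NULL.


LEFT JOIN keeps every row from products (the left table); where category_id has no match in categories, the category columns become NULL. Walk through each product:
  - product 1 (Webcam): category_id=3 -> matches Toys
  - product 2 (Keyboard): category_id=3 -> matches Toys
  - product 3 (Pen): category_id=NULL, no match -> kept with NULL
  - product 4 (Printer): category_id=NULL, no match -> kept with NULL
All 4 rows appear; 2 have NULL category.

SQL:
SELECT a.name, b.name AS category
FROM products a
LEFT JOIN categories b ON a.category_id = b.id

Result:
name     | category
---------+---------
Webcam   | Toys    
Keyboard | Toys    
Pen      | NULL    
Printer  | NULL    


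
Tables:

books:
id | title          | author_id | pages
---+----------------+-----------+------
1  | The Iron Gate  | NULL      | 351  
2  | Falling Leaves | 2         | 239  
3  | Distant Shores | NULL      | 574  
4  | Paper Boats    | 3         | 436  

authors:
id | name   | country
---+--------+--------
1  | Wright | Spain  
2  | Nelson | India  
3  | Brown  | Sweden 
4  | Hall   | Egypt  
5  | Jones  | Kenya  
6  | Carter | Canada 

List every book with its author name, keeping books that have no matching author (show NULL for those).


LEFT JOIN keeps every row from books (the left table); where author_id has no match in authors, the author columns become NULL. Walk through each book:
  - book 1 (The Iron Gate): author_id=NULL, no match -> kept with NULL
  - book 2 (Falling Leaves): author_id=2 -> matches Nelson
  - book 3 (Distant Shores): author_id=NULL, no match -> kept with NULL
  - book 4 (Paper Boats): author_id=3 -> matches Brown
All 4 rows appear; 2 have NULL author.

SQL:
SELECT a.title, b.name AS author
FROM books a
LEFT JOIN authors b ON a.author_id = b.id

Result:
title          | author
---------------+-------
The Iron Gate  | NULL  
Falling Leaves | Nelson
Distant Shores | NULL  
Paper Boats    | Brown 


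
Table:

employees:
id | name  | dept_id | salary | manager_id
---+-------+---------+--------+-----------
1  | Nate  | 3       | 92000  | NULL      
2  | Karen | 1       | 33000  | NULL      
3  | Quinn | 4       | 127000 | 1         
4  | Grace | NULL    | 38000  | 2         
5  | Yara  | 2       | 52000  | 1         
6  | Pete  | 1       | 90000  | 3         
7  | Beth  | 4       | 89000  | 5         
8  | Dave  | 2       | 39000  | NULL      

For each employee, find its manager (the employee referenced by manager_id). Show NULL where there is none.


This is a self-join: employees is joined to a second copy of itself, matching each row's manager_id to another row's id. Use LEFT JOIN so rows with manager_id=NULL are kept.
  - employee 1 (Nate): manager_id=NULL -> NULL
  - employee 2 (Karen): manager_id=NULL -> NULL
  - employee 3 (Quinn): manager_id=1 -> Nate
  - employee 4 (Grace): manager_id=2 -> Karen
  - employee 5 (Yara): manager_id=1 -> Nate
  - employee 6 (Pete): manager_id=3 -> Quinn
  - employee 7 (Beth): manager_id=5 -> Yara
  - employee 8 (Dave): manager_id=NULL -> NULL

SQL:
SELECT a.name AS item, b.name AS manager
FROM employees a
LEFT JOIN employees b ON a.manager_id = b.id

Result:
item  | manager
------+--------
Nate  | NULL   
Karen | NULL   
Quinn | Nate   
Grace | Karen  
Yara  | Nate   
Pete  | Quinn  
Beth  | Yara   
Dave  | NULL   


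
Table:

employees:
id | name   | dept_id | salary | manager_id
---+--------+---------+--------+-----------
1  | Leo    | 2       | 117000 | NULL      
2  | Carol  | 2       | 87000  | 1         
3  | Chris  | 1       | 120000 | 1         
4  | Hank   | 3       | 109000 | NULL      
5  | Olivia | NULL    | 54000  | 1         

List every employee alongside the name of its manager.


This is a self-join: employees is joined to a second copy of itself, matching each row's manager_id to another row's id. Use LEFT JOIN so rows with manager_id=NULL are kept.
  - employee 1 (Leo): manager_id=NULL -> NULL
  - employee 2 (Carol): manager_id=1 -> Leo
  - employee 3 (Chris): manager_id=1 -> Leo
  - employee 4 (Hank): manager_id=NULL -> NULL
  - employee 5 (Olivia): manager_id=1 -> Leo

SQL:
SELECT a.name AS item, b.name AS manager
FROM employees a
LEFT JOIN employees b ON a.manager_id = b.id

Result:
item   | manager
-------+--------
Leo    | NULL   
Carol  | Leo    
Chris  | Leo    
Hank   | NULL   
Olivia | Leo    


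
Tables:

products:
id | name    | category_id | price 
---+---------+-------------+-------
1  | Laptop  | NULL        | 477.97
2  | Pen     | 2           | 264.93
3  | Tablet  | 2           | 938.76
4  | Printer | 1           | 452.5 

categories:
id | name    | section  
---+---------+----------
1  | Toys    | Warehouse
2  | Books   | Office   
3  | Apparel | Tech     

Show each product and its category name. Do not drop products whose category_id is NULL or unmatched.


LEFT JOIN keeps every row from products (the left table); where category_id has no match in categories, the category columns become NULL. Walk through each product:
  - product 1 (Laptop): category_id=NULL, no match -> kept with NULL
  - product 2 (Pen): category_id=2 -> matches Books
  - product 3 (Tablet): category_id=2 -> matches Books
  - product 4 (Printer): category_id=1 -> matches Toys
All 4 rows appear; 1 has NULL category.

SQL:
SELECT a.name, b.name AS category
FROM products a
LEFT JOIN categories b ON a.category_id = b.id

Result:
name    | category
--------+---------
Laptop  | NULL    
Pen     | Books   
Tablet  | Books   
Printer | Toys    


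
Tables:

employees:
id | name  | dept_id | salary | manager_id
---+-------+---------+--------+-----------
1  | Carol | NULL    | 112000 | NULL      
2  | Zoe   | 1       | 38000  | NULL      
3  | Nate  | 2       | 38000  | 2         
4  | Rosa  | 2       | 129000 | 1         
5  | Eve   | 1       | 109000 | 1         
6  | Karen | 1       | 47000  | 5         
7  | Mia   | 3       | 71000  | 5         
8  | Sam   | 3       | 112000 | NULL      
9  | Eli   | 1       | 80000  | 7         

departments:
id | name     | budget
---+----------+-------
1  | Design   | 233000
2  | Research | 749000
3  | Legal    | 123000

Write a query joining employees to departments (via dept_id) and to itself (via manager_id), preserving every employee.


Two LEFT JOINs from the same base table employees: one to departments via dept_id, one to employees itself via manager_id. Both are LEFT so every employee is preserved.
Match against departments:
  - employee 1 (Carol): dept_id=NULL, no match -> kept with NULL
  - employee 2 (Zoe): dept_id=1 -> matches Design
  - employee 3 (Nate): dept_id=2 -> matches Research
  - employee 4 (Rosa): dept_id=2 -> matches Research
  - employee 5 (Eve): dept_id=1 -> matches Design
  - employee 6 (Karen): dept_id=1 -> matches Design
  - employee 7 (Mia): dept_id=3 -> matches Legal
  - employee 8 (Sam): dept_id=3 -> matches Legal
  - employee 9 (Eli): dept_id=1 -> matches Design
Match against employees (self):
  - employee 1 (Carol): manager_id=NULL -> NULL
  - employee 2 (Zoe): manager_id=NULL -> NULL
  - employee 3 (Nate): manager_id=2 -> Zoe
  - employee 4 (Rosa): manager_id=1 -> Carol
  - employee 5 (Eve): manager_id=1 -> Carol
  - employee 6 (Karen): manager_id=5 -> Eve
  - employee 7 (Mia): manager_id=5 -> Eve
  - employee 8 (Sam): manager_id=NULL -> NULL
  - employee 9 (Eli): manager_id=7 -> Mia

SQL:
SELECT a.name, b.name AS department, c.name AS manager
FROM employees a
LEFT JOIN departments b ON a.dept_id = b.id
LEFT JOIN employees c ON a.manager_id = c.id

Result:
name  | department | manager
------+------------+--------
Carol | NULL       | NULL   
Zoe   | Design     | NULL   
Nate  | Research   | Zoe    
Rosa  | Research   | Carol  
Eve   | Design     | Carol  
Karen | Design     | Eve    
Mia   | Legal      | Eve    
Sam   | Legal      | NULL   
Eli   | Design     | Mia    


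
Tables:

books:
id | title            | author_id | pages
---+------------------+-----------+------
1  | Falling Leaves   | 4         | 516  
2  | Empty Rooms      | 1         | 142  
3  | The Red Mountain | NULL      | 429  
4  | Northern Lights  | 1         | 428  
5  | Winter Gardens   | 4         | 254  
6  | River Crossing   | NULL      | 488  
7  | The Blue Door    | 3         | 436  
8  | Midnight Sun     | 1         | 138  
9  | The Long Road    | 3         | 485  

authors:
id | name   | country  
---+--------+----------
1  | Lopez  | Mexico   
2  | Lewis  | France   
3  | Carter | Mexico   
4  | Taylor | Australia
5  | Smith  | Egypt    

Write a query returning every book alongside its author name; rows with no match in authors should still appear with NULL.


LEFT JOIN keeps every row from books (the left table); where author_id has no match in authors, the author columns become NULL. Walk through each book:
  - book 1 (Falling Leaves): author_id=4 -> matches Taylor
  - book 2 (Empty Rooms): author_id=1 -> matches Lopez
  - book 3 (The Red Mountain): author_id=NULL, no match -> kept with NULL
  - book 4 (Northern Lights): author_id=1 -> matches Lopez
  - book 5 (Winter Gardens): author_id=4 -> matches Taylor
  - book 6 (River Crossing): author_id=NULL, no match -> kept with NULL
  - book 7 (The Blue Door): author_id=3 -> matches Carter
  - book 8 (Midnight Sun): author_id=1 -> matches Lopez
  - book 9 (The Long Road): author_id=3 -> matches Carter
All 9 rows appear; 2 have NULL author.

SQL:
SELECT a.title, b.name AS author
FROM books a
LEFT JOIN authors b ON a.author_id = b.id

Result:
title            | author
-----------------+-------
Falling Leaves   | Taylor
Empty Rooms      | Lopez 
The Red Mountain | NULL  
Northern Lights  | Lopez 
Winter Gardens   | Taylor
River Crossing   | NULL  
The Blue Door    | Carter
Midnight Sun     | Lopez 
The Long Road    | Carter


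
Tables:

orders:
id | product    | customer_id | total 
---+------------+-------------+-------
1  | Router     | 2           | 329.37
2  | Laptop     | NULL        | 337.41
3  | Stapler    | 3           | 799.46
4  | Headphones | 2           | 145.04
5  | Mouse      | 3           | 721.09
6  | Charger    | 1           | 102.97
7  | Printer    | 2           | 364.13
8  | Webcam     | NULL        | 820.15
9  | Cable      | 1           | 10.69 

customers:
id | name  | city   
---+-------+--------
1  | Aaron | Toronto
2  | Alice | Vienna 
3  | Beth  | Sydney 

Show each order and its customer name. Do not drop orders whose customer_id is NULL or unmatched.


LEFT JOIN keeps every row from orders (the left table); where customer_id has no match in customers, the customer columns become NULL. Walk through each order:
  - order 1 (Router): customer_id=2 -> matches Alice
  - order 2 (Laptop): customer_id=NULL, no match -> kept with NULL
  - order 3 (Stapler): customer_id=3 -> matches Beth
  - order 4 (Headphones): customer_id=2 -> matches Alice
  - order 5 (Mouse): customer_id=3 -> matches Beth
  - order 6 (Charger): customer_id=1 -> matches Aaron
  - order 7 (Printer): customer_id=2 -> matches Alice
  - order 8 (Webcam): customer_id=NULL, no match -> kept with NULL
  - order 9 (Cable): customer_id=1 -> matches Aaron
All 9 rows appear; 2 have NULL customer.

SQL:
SELECT a.product, b.name AS customer
FROM orders a
LEFT JOIN customers b ON a.customer_id = b.id

Result:
product    | customer
-----------+---------
Router     | Alice   
Laptop     | NULL    
Stapler    | Beth    
Headphones | Alice   
Mouse      | Beth    
Charger    | Aaron   
Printer    | Alice   
Webcam     | NULL    
Cable      | Aaron   


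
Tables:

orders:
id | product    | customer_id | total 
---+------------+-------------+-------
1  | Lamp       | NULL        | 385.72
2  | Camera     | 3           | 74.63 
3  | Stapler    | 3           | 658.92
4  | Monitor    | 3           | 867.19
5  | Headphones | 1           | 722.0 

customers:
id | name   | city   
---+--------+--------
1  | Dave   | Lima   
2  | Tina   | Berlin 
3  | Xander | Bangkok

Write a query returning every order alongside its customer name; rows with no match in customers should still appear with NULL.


LEFT JOIN keeps every row from orders (the left table); where customer_id has no match in customers, the customer columns become NULL. Walk through each order:
  - order 1 (Lamp): customer_id=NULL, no match -> kept with NULL
  - order 2 (Camera): customer_id=3 -> matches Xander
  - order 3 (Stapler): customer_id=3 -> matches Xander
  - order 4 (Monitor): customer_id=3 -> matches Xander
  - order 5 (Headphones): customer_id=1 -> matches Dave
All 5 rows appear; 1 has NULL customer.

SQL:
SELECT a.product, b.name AS customer
FROM orders a
LEFT JOIN customers b ON a.customer_id = b.id

Result:
product    | customer
-----------+---------
Lamp       | NULL    
Camera     | Xander  
Stapler    | Xander  
Monitor    | Xander  
Headphones | Dave    


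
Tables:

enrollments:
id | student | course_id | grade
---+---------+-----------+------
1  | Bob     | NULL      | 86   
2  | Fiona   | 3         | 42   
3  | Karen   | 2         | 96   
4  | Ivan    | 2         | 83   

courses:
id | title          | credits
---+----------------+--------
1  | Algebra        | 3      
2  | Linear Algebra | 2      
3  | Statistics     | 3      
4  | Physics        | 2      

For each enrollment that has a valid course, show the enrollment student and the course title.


INNER JOIN keeps only enrollments rows whose course_id matches an id in courses. Walk through each enrollment:
  - enrollment 1 (Bob): course_id=NULL, no match -> dropped
  - enrollment 2 (Fiona): course_id=3 -> matches Statistics
  - enrollment 3 (Karen): course_id=2 -> matches Linear Algebra
  - enrollment 4 (Ivan): course_id=2 -> matches Linear Algebra
So 1 of 4 rows is dropped.

SQL:
SELECT a.student, b.title AS course
FROM enrollments a
INNER JOIN courses b ON a.course_id = b.id

Result:
student | course        
--------+---------------
Fiona   | Statistics    
Karen   | Linear Algebra
Ivan    | Linear Algebra


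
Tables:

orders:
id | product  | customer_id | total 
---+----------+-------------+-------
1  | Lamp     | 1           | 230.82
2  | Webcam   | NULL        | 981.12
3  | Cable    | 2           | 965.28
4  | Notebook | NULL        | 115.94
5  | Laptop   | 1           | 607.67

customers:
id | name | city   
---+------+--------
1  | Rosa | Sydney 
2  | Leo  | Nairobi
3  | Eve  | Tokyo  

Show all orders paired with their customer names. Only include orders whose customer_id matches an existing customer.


INNER JOIN keeps only orders rows whose customer_id matches an id in customers. Walk through each order:
  - order 1 (Lamp): customer_id=1 -> matches Rosa
  - order 2 (Webcam): customer_id=NULL, no match -> dropped
  - order 3 (Cable): customer_id=2 -> matches Leo
  - order 4 (Notebook): customer_id=NULL, no match -> dropped
  - order 5 (Laptop): customer_id=1 -> matches Rosa
So 2 of 5 rows are dropped.

SQL:
SELECT a.product, b.name AS customer
FROM orders a
INNER JOIN customers b ON a.customer_id = b.id

Result:
product | customer
--------+---------
Lamp    | Rosa    
Cable   | Leo     
Laptop  | Rosa    


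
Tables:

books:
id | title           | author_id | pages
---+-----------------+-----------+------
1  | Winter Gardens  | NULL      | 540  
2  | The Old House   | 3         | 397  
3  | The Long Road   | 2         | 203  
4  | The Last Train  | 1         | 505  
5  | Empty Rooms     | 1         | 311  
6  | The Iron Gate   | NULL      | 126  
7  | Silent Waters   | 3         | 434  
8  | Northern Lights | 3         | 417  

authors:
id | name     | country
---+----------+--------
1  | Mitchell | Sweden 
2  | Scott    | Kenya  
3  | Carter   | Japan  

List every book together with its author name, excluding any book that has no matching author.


INNER JOIN keeps only books rows whose author_id matches an id in authors. Walk through each book:
  - book 1 (Winter Gardens): author_id=NULL, no match -> dropped
  - book 2 (The Old House): author_id=3 -> matches Carter
  - book 3 (The Long Road): author_id=2 -> matches Scott
  - book 4 (The Last Train): author_id=1 -> matches Mitchell
  - book 5 (Empty Rooms): author_id=1 -> matches Mitchell
  - book 6 (The Iron Gate): author_id=NULL, no match -> dropped
  - book 7 (Silent Waters): author_id=3 -> matches Carter
  - book 8 (Northern Lights): author_id=3 -> matches Carter
So 2 of 8 rows are dropped.

SQL:
SELECT a.title, b.name AS author
FROM books a
INNER JOIN authors b ON a.author_id = b.id

Result:
title           | author  
----------------+---------
The Old House   | Carter  
The Long Road   | Scott   
The Last Train  | Mitchell
Empty Rooms     | Mitchell
Silent Waters   | Carter  
Northern Lights | Carter  


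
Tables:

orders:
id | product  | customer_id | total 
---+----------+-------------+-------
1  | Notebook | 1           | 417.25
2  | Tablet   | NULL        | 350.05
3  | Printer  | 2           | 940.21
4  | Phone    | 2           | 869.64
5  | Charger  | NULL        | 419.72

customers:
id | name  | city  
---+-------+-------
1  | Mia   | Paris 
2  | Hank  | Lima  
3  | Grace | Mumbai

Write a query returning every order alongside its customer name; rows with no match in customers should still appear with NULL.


LEFT JOIN keeps every row from orders (the left table); where customer_id has no match in customers, the customer columns become NULL. Walk through each order:
  - order 1 (Notebook): customer_id=1 -> matches Mia
  - order 2 (Tablet): customer_id=NULL, no match -> kept with NULL
  - order 3 (Printer): customer_id=2 -> matches Hank
  - order 4 (Phone): customer_id=2 -> matches Hank
  - order 5 (Charger): customer_id=NULL, no match -> kept with NULL
All 5 rows appear; 2 have NULL customer.

SQL:
SELECT a.product, b.name AS customer
FROM orders a
LEFT JOIN customers b ON a.customer_id = b.id

Result:
product  | customer
---------+---------
Notebook | Mia     
Tablet   | NULL    
Printer  | Hank    
Phone    | Hank    
Charger  | NULL    


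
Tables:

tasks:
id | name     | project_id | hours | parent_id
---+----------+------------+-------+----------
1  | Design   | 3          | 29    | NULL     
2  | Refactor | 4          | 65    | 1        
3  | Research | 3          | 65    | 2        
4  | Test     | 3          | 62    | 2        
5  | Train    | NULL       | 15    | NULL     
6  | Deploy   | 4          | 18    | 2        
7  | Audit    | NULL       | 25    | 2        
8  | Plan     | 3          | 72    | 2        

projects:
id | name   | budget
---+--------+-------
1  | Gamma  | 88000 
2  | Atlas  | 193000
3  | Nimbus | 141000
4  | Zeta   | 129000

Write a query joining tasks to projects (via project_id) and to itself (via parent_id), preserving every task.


Two LEFT JOINs from the same base table tasks: one to projects via project_id, one to tasks itself via parent_id. Both are LEFT so every task is preserved.
Match against projects:
  - task 1 (Design): project_id=3 -> matches Nimbus
  - task 2 (Refactor): project_id=4 -> matches Zeta
  - task 3 (Research): project_id=3 -> matches Nimbus
  - task 4 (Test): project_id=3 -> matches Nimbus
  - task 5 (Train): project_id=NULL, no match -> kept with NULL
  - task 6 (Deploy): project_id=4 -> matches Zeta
  - task 7 (Audit): project_id=NULL, no match -> kept with NULL
  - task 8 (Plan): project_id=3 -> matches Nimbus
Match against tasks (self):
  - task 1 (Design): parent_id=NULL -> NULL
  - task 2 (Refactor): parent_id=1 -> Design
  - task 3 (Research): parent_id=2 -> Refactor
  - task 4 (Test): parent_id=2 -> Refactor
  - task 5 (Train): parent_id=NULL -> NULL
  - task 6 (Deploy): parent_id=2 -> Refactor
  - task 7 (Audit): parent_id=2 -> Refactor
  - task 8 (Plan): parent_id=2 -> Refactor

SQL:
SELECT a.name, b.name AS project, c.name AS parent
FROM tasks a
LEFT JOIN projects b ON a.project_id = b.id
LEFT JOIN tasks c ON a.parent_id = c.id

Result:
name     | project | parent  
---------+---------+---------
Design   | Nimbus  | NULL    
Refactor | Zeta    | Design  
Research | Nimbus  | Refactor
Test     | Nimbus  | Refactor
Train    | NULL    | NULL    
Deploy   | Zeta    | Refactor
Audit    | NULL    | Refactor
Plan     | Nimbus  | Refactor


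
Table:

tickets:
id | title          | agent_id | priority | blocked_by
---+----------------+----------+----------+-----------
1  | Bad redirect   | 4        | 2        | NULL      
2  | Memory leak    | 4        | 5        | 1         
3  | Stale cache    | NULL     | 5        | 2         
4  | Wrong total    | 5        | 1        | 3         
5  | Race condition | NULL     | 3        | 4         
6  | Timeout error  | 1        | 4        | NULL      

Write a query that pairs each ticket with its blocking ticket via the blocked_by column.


This is a self-join: tickets is joined to a second copy of itself, matching each row's blocked_by to another row's id. Use LEFT JOIN so rows with blocked_by=NULL are kept.
  - ticket 1 (Bad redirect): blocked_by=NULL -> NULL
  - ticket 2 (Memory leak): blocked_by=1 -> Bad redirect
  - ticket 3 (Stale cache): blocked_by=2 -> Memory leak
  - ticket 4 (Wrong total): blocked_by=3 -> Stale cache
  - ticket 5 (Race condition): blocked_by=4 -> Wrong total
  - ticket 6 (Timeout error): blocked_by=NULL -> NULL

SQL:
SELECT a.title AS item, b.title AS blocked_by
FROM tickets a
LEFT JOIN tickets b ON a.blocked_by = b.id

Result:
item           | blocked_by  
---------------+-------------
Bad redirect   | NULL        
Memory leak    | Bad redirect
Stale cache    | Memory leak 
Wrong total    | Stale cache 
Race condition | Wrong total 
Timeout error  | NULL        


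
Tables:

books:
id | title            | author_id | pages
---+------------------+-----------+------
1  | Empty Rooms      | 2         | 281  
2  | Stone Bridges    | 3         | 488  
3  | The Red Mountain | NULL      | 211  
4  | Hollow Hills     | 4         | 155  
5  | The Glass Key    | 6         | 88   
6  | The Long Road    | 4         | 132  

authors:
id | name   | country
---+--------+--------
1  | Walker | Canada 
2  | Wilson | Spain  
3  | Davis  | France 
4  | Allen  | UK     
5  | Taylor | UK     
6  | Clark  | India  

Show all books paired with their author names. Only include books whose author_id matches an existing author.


INNER JOIN keeps only books rows whose author_id matches an id in authors. Walk through each book:
  - book 1 (Empty Rooms): author_id=2 -> matches Wilson
  - book 2 (Stone Bridges): author_id=3 -> matches Davis
  - book 3 (The Red Mountain): author_id=NULL, no match -> dropped
  - book 4 (Hollow Hills): author_id=4 -> matches Allen
  - book 5 (The Glass Key): author_id=6 -> matches Clark
  - book 6 (The Long Road): author_id=4 -> matches Allen
So 1 of 6 rows is dropped.

SQL:
SELECT a.title, b.name AS author
FROM books a
INNER JOIN authors b ON a.author_id = b.id

Result:
title         | author
--------------+-------
Empty Rooms   | Wilson
Stone Bridges | Davis 
Hollow Hills  | Allen 
The Glass Key | Clark 
The Long Road | Allen 
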